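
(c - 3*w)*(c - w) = c^2 - 4*c*w + 3*w^2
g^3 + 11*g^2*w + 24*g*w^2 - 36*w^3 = (g - w)*(g + 6*w)^2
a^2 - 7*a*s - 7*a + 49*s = (a - 7)*(a - 7*s)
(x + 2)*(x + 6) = x^2 + 8*x + 12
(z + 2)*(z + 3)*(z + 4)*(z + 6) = z^4 + 15*z^3 + 80*z^2 + 180*z + 144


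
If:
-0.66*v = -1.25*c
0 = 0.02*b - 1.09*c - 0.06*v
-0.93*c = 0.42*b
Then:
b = 0.00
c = 0.00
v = 0.00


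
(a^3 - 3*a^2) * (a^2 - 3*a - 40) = a^5 - 6*a^4 - 31*a^3 + 120*a^2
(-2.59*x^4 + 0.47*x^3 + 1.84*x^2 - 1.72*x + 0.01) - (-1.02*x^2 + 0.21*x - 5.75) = -2.59*x^4 + 0.47*x^3 + 2.86*x^2 - 1.93*x + 5.76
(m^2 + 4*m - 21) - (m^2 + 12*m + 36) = -8*m - 57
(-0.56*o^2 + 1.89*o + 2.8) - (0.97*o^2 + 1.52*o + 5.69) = -1.53*o^2 + 0.37*o - 2.89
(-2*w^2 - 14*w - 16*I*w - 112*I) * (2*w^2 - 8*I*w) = -4*w^4 - 28*w^3 - 16*I*w^3 - 128*w^2 - 112*I*w^2 - 896*w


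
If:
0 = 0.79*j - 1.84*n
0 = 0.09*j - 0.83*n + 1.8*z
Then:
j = 6.75780452968782*z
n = 2.90144868394205*z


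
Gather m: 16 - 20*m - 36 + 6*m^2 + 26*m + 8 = 6*m^2 + 6*m - 12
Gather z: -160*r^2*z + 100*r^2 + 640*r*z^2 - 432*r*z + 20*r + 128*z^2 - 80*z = 100*r^2 + 20*r + z^2*(640*r + 128) + z*(-160*r^2 - 432*r - 80)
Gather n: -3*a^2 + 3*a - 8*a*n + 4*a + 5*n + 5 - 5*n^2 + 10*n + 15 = -3*a^2 + 7*a - 5*n^2 + n*(15 - 8*a) + 20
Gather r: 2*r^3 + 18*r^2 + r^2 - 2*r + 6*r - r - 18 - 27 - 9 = 2*r^3 + 19*r^2 + 3*r - 54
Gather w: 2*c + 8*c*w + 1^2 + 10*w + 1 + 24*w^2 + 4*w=2*c + 24*w^2 + w*(8*c + 14) + 2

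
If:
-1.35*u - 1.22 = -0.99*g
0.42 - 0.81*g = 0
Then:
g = 0.52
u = -0.52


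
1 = 1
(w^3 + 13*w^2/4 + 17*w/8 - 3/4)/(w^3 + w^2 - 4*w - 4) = (w^2 + 5*w/4 - 3/8)/(w^2 - w - 2)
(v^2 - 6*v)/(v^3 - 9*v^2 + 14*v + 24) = v/(v^2 - 3*v - 4)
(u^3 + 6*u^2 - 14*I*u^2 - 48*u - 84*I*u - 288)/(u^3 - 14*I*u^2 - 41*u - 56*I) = (u^2 + 6*u*(1 - I) - 36*I)/(u^2 - 6*I*u + 7)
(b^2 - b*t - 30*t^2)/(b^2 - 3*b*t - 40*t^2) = (-b + 6*t)/(-b + 8*t)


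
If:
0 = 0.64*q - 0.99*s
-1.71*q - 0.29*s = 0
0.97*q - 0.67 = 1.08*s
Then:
No Solution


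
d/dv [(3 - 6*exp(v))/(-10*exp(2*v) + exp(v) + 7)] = 3*(-(2*exp(v) - 1)*(20*exp(v) - 1) + 20*exp(2*v) - 2*exp(v) - 14)*exp(v)/(-10*exp(2*v) + exp(v) + 7)^2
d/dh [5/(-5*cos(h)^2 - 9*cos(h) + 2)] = -5*(10*cos(h) + 9)*sin(h)/(5*cos(h)^2 + 9*cos(h) - 2)^2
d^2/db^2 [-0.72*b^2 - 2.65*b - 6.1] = -1.44000000000000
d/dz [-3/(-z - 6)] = -3/(z + 6)^2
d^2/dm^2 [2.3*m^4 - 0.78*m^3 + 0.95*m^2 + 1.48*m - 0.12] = 27.6*m^2 - 4.68*m + 1.9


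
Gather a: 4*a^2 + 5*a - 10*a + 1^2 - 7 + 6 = 4*a^2 - 5*a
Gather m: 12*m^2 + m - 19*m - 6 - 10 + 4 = 12*m^2 - 18*m - 12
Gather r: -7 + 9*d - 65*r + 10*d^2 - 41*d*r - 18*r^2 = 10*d^2 + 9*d - 18*r^2 + r*(-41*d - 65) - 7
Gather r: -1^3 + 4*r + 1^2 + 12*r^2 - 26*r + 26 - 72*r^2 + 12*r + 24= -60*r^2 - 10*r + 50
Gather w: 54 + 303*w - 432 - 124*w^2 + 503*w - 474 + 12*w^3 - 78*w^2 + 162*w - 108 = 12*w^3 - 202*w^2 + 968*w - 960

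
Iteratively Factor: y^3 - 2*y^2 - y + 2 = (y + 1)*(y^2 - 3*y + 2) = (y - 1)*(y + 1)*(y - 2)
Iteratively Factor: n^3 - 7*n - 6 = (n + 2)*(n^2 - 2*n - 3) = (n + 1)*(n + 2)*(n - 3)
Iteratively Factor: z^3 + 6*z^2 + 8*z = (z + 2)*(z^2 + 4*z) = z*(z + 2)*(z + 4)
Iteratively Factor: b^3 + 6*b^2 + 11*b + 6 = (b + 2)*(b^2 + 4*b + 3) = (b + 1)*(b + 2)*(b + 3)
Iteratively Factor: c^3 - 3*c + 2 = (c - 1)*(c^2 + c - 2) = (c - 1)^2*(c + 2)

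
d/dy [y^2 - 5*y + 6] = 2*y - 5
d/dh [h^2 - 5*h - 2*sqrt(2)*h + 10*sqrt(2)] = 2*h - 5 - 2*sqrt(2)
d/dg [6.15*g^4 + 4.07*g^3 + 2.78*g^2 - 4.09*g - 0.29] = 24.6*g^3 + 12.21*g^2 + 5.56*g - 4.09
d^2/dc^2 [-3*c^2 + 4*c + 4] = -6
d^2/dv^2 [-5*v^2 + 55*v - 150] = -10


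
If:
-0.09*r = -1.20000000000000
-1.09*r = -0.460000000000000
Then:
No Solution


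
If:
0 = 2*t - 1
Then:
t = 1/2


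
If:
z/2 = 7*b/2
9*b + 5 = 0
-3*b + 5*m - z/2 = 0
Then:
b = -5/9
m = -13/18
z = -35/9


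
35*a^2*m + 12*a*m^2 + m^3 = m*(5*a + m)*(7*a + m)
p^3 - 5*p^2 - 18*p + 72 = (p - 6)*(p - 3)*(p + 4)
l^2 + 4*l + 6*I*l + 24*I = (l + 4)*(l + 6*I)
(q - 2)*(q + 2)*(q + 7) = q^3 + 7*q^2 - 4*q - 28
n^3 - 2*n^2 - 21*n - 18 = (n - 6)*(n + 1)*(n + 3)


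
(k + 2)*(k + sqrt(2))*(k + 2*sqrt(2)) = k^3 + 2*k^2 + 3*sqrt(2)*k^2 + 4*k + 6*sqrt(2)*k + 8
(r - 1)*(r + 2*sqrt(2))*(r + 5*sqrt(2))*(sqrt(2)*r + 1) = sqrt(2)*r^4 - sqrt(2)*r^3 + 15*r^3 - 15*r^2 + 27*sqrt(2)*r^2 - 27*sqrt(2)*r + 20*r - 20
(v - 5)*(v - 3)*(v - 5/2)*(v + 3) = v^4 - 15*v^3/2 + 7*v^2/2 + 135*v/2 - 225/2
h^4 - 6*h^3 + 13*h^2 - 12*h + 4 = (h - 2)^2*(h - 1)^2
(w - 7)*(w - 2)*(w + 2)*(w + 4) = w^4 - 3*w^3 - 32*w^2 + 12*w + 112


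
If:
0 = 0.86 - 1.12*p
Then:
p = 0.77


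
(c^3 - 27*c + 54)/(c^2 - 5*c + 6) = (c^2 + 3*c - 18)/(c - 2)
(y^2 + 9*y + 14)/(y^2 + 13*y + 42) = (y + 2)/(y + 6)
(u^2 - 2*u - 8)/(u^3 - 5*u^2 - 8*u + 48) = (u + 2)/(u^2 - u - 12)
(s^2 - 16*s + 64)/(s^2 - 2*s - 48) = (s - 8)/(s + 6)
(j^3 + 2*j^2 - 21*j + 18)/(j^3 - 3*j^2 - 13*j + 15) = (j^2 + 3*j - 18)/(j^2 - 2*j - 15)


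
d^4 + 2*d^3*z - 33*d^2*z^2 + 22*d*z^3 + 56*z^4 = (d - 4*z)*(d - 2*z)*(d + z)*(d + 7*z)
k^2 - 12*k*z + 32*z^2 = (k - 8*z)*(k - 4*z)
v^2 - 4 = (v - 2)*(v + 2)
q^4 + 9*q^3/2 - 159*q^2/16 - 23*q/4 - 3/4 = (q - 2)*(q + 1/4)^2*(q + 6)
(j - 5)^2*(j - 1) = j^3 - 11*j^2 + 35*j - 25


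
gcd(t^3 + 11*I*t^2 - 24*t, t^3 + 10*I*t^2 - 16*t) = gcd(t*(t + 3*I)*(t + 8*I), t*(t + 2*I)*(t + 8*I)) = t^2 + 8*I*t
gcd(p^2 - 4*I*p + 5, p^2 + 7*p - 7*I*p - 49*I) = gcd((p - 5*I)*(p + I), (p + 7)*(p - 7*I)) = 1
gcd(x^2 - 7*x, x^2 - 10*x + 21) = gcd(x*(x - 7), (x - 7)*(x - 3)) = x - 7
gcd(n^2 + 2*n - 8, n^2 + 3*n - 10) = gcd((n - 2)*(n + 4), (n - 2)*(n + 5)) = n - 2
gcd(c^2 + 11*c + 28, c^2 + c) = 1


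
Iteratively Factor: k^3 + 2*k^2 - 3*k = (k)*(k^2 + 2*k - 3) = k*(k + 3)*(k - 1)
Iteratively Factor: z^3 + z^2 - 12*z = (z)*(z^2 + z - 12) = z*(z + 4)*(z - 3)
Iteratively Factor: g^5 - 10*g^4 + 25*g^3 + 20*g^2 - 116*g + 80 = (g - 1)*(g^4 - 9*g^3 + 16*g^2 + 36*g - 80) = (g - 5)*(g - 1)*(g^3 - 4*g^2 - 4*g + 16) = (g - 5)*(g - 2)*(g - 1)*(g^2 - 2*g - 8) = (g - 5)*(g - 2)*(g - 1)*(g + 2)*(g - 4)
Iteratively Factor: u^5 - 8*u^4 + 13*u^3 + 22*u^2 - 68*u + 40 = (u - 5)*(u^4 - 3*u^3 - 2*u^2 + 12*u - 8) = (u - 5)*(u - 2)*(u^3 - u^2 - 4*u + 4) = (u - 5)*(u - 2)*(u + 2)*(u^2 - 3*u + 2) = (u - 5)*(u - 2)*(u - 1)*(u + 2)*(u - 2)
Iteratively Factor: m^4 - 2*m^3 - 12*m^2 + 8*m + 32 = (m - 2)*(m^3 - 12*m - 16) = (m - 2)*(m + 2)*(m^2 - 2*m - 8) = (m - 2)*(m + 2)^2*(m - 4)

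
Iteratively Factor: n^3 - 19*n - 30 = (n - 5)*(n^2 + 5*n + 6) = (n - 5)*(n + 2)*(n + 3)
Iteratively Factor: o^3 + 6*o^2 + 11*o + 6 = (o + 3)*(o^2 + 3*o + 2) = (o + 1)*(o + 3)*(o + 2)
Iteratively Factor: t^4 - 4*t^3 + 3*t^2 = (t - 1)*(t^3 - 3*t^2) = (t - 3)*(t - 1)*(t^2) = t*(t - 3)*(t - 1)*(t)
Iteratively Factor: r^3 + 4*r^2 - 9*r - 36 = (r + 4)*(r^2 - 9) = (r - 3)*(r + 4)*(r + 3)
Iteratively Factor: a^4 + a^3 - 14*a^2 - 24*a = (a)*(a^3 + a^2 - 14*a - 24) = a*(a + 2)*(a^2 - a - 12) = a*(a + 2)*(a + 3)*(a - 4)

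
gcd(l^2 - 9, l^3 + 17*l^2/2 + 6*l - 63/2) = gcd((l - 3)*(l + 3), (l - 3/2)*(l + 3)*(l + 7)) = l + 3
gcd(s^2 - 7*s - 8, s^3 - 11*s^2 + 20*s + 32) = s^2 - 7*s - 8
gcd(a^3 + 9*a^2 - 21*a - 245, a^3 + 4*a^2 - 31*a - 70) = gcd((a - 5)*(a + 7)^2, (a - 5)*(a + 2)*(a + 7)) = a^2 + 2*a - 35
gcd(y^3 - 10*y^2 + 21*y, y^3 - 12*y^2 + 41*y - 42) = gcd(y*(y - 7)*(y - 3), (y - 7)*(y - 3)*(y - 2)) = y^2 - 10*y + 21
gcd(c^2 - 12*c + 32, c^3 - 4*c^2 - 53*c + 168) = c - 8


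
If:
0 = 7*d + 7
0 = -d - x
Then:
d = -1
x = 1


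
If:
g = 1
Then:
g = 1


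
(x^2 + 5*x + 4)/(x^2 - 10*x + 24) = (x^2 + 5*x + 4)/(x^2 - 10*x + 24)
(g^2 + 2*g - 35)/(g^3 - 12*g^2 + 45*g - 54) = (g^2 + 2*g - 35)/(g^3 - 12*g^2 + 45*g - 54)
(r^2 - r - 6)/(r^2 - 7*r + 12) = (r + 2)/(r - 4)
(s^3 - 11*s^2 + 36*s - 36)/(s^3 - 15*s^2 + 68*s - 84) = (s - 3)/(s - 7)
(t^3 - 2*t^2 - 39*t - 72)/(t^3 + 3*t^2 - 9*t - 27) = (t - 8)/(t - 3)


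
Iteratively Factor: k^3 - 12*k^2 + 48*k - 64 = (k - 4)*(k^2 - 8*k + 16) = (k - 4)^2*(k - 4)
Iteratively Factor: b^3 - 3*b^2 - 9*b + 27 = (b - 3)*(b^2 - 9) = (b - 3)*(b + 3)*(b - 3)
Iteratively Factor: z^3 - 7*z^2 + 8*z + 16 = (z - 4)*(z^2 - 3*z - 4) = (z - 4)*(z + 1)*(z - 4)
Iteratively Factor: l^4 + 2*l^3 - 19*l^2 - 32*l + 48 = (l + 4)*(l^3 - 2*l^2 - 11*l + 12) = (l - 4)*(l + 4)*(l^2 + 2*l - 3) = (l - 4)*(l - 1)*(l + 4)*(l + 3)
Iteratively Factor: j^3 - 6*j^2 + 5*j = (j - 5)*(j^2 - j) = (j - 5)*(j - 1)*(j)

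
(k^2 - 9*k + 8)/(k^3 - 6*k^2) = (k^2 - 9*k + 8)/(k^2*(k - 6))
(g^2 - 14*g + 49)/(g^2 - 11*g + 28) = (g - 7)/(g - 4)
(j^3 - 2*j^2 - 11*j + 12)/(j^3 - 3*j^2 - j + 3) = (j^2 - j - 12)/(j^2 - 2*j - 3)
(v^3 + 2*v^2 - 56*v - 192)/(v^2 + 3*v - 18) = (v^2 - 4*v - 32)/(v - 3)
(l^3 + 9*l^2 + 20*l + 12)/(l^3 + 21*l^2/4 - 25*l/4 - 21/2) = 4*(l + 2)/(4*l - 7)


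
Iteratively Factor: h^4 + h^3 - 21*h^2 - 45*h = (h + 3)*(h^3 - 2*h^2 - 15*h) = (h + 3)^2*(h^2 - 5*h) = (h - 5)*(h + 3)^2*(h)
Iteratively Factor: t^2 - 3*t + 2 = (t - 2)*(t - 1)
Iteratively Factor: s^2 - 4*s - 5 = (s - 5)*(s + 1)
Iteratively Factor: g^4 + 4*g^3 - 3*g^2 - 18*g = (g)*(g^3 + 4*g^2 - 3*g - 18) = g*(g + 3)*(g^2 + g - 6) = g*(g + 3)^2*(g - 2)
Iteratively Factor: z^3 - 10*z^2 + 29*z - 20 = (z - 1)*(z^2 - 9*z + 20) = (z - 4)*(z - 1)*(z - 5)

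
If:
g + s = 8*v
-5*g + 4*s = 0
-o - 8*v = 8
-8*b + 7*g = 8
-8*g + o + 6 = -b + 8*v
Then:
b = -38/31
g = -8/31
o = -230/31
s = -10/31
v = -9/124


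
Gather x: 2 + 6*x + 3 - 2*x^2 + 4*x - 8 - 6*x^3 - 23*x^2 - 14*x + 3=-6*x^3 - 25*x^2 - 4*x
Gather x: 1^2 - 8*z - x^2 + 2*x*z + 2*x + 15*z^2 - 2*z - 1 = -x^2 + x*(2*z + 2) + 15*z^2 - 10*z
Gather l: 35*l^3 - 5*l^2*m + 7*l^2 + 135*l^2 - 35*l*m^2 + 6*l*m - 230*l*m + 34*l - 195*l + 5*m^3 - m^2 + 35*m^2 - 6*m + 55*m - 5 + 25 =35*l^3 + l^2*(142 - 5*m) + l*(-35*m^2 - 224*m - 161) + 5*m^3 + 34*m^2 + 49*m + 20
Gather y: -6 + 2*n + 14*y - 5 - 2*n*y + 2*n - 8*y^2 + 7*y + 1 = 4*n - 8*y^2 + y*(21 - 2*n) - 10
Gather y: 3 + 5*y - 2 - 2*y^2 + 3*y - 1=-2*y^2 + 8*y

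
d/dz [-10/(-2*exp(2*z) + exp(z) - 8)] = (10 - 40*exp(z))*exp(z)/(2*exp(2*z) - exp(z) + 8)^2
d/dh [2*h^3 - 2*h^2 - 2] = 2*h*(3*h - 2)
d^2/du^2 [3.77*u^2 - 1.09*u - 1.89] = 7.54000000000000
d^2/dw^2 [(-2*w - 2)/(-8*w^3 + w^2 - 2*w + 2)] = 4*(4*(w + 1)*(12*w^2 - w + 1)^2 + (-24*w^2 + 2*w - (w + 1)*(24*w - 1) - 2)*(8*w^3 - w^2 + 2*w - 2))/(8*w^3 - w^2 + 2*w - 2)^3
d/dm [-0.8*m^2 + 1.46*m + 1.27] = 1.46 - 1.6*m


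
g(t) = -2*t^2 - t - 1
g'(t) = -4*t - 1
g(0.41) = -1.75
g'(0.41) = -2.64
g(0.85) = -3.30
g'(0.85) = -4.40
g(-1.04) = -2.12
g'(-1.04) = 3.16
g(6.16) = -83.05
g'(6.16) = -25.64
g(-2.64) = -12.30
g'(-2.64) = 9.56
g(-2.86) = -14.50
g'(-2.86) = 10.44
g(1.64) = -8.02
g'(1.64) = -7.56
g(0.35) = -1.60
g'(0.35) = -2.40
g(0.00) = -1.00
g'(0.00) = -1.00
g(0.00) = -1.00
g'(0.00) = -1.00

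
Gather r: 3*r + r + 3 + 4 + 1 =4*r + 8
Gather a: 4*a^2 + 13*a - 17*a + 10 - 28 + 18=4*a^2 - 4*a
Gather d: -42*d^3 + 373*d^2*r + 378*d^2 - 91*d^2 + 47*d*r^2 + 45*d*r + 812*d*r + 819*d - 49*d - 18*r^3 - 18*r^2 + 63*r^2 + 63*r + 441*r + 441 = -42*d^3 + d^2*(373*r + 287) + d*(47*r^2 + 857*r + 770) - 18*r^3 + 45*r^2 + 504*r + 441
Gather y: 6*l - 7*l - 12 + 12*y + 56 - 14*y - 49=-l - 2*y - 5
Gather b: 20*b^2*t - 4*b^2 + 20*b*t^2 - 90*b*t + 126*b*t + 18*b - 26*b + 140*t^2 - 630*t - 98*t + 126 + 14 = b^2*(20*t - 4) + b*(20*t^2 + 36*t - 8) + 140*t^2 - 728*t + 140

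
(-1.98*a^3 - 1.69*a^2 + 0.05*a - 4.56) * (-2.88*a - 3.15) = 5.7024*a^4 + 11.1042*a^3 + 5.1795*a^2 + 12.9753*a + 14.364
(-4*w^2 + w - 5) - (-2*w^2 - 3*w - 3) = -2*w^2 + 4*w - 2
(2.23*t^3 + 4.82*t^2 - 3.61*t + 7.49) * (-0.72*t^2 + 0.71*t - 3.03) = -1.6056*t^5 - 1.8871*t^4 - 0.7355*t^3 - 22.5605*t^2 + 16.2562*t - 22.6947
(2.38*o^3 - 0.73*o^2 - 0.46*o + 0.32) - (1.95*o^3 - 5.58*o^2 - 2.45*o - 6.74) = 0.43*o^3 + 4.85*o^2 + 1.99*o + 7.06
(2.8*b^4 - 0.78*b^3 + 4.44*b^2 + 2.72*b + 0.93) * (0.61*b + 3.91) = 1.708*b^5 + 10.4722*b^4 - 0.3414*b^3 + 19.0196*b^2 + 11.2025*b + 3.6363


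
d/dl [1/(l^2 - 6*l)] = 2*(3 - l)/(l^2*(l - 6)^2)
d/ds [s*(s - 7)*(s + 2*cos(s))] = -s*(s - 7)*(2*sin(s) - 1) + s*(s + 2*cos(s)) + (s - 7)*(s + 2*cos(s))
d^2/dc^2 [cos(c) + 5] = -cos(c)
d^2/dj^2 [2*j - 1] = 0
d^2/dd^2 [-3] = 0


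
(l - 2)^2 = l^2 - 4*l + 4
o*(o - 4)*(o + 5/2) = o^3 - 3*o^2/2 - 10*o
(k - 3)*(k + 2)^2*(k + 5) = k^4 + 6*k^3 - 3*k^2 - 52*k - 60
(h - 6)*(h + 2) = h^2 - 4*h - 12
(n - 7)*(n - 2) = n^2 - 9*n + 14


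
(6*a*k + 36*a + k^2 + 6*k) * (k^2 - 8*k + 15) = 6*a*k^3 - 12*a*k^2 - 198*a*k + 540*a + k^4 - 2*k^3 - 33*k^2 + 90*k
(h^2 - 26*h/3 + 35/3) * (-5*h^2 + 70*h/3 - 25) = -5*h^4 + 200*h^3/3 - 2570*h^2/9 + 4400*h/9 - 875/3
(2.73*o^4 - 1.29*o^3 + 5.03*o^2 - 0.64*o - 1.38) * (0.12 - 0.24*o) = -0.6552*o^5 + 0.6372*o^4 - 1.362*o^3 + 0.7572*o^2 + 0.2544*o - 0.1656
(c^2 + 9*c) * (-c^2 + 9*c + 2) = -c^4 + 83*c^2 + 18*c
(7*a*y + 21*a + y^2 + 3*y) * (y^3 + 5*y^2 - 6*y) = 7*a*y^4 + 56*a*y^3 + 63*a*y^2 - 126*a*y + y^5 + 8*y^4 + 9*y^3 - 18*y^2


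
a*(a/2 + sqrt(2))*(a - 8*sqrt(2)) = a^3/2 - 3*sqrt(2)*a^2 - 16*a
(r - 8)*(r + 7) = r^2 - r - 56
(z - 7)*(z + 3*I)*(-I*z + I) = -I*z^3 + 3*z^2 + 8*I*z^2 - 24*z - 7*I*z + 21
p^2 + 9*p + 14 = (p + 2)*(p + 7)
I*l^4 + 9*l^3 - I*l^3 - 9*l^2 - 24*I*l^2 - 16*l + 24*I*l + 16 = (l - 4*I)^2*(l - I)*(I*l - I)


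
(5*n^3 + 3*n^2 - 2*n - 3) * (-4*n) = -20*n^4 - 12*n^3 + 8*n^2 + 12*n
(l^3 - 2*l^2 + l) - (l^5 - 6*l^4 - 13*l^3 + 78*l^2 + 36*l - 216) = -l^5 + 6*l^4 + 14*l^3 - 80*l^2 - 35*l + 216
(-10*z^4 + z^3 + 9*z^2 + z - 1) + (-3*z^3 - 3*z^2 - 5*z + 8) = -10*z^4 - 2*z^3 + 6*z^2 - 4*z + 7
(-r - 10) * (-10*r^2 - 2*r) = 10*r^3 + 102*r^2 + 20*r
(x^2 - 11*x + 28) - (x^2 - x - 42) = 70 - 10*x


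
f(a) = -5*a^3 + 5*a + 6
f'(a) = 5 - 15*a^2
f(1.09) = 4.97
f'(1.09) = -12.82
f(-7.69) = 2241.33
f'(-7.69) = -882.04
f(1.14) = 4.29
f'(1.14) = -14.49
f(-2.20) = 48.24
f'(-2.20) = -67.60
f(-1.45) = 13.99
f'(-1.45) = -26.54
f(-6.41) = 1290.82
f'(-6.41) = -611.32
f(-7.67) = 2223.74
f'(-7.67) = -877.43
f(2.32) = -44.84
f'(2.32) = -75.74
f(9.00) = -3594.00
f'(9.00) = -1210.00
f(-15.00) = 16806.00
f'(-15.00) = -3370.00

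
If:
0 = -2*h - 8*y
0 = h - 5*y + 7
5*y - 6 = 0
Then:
No Solution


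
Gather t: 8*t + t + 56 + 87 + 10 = 9*t + 153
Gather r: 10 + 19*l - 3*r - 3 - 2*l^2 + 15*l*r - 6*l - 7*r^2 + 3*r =-2*l^2 + 15*l*r + 13*l - 7*r^2 + 7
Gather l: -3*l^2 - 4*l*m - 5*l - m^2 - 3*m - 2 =-3*l^2 + l*(-4*m - 5) - m^2 - 3*m - 2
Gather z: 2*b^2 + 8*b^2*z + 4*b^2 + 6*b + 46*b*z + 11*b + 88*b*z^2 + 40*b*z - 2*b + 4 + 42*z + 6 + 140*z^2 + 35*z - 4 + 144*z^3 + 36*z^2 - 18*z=6*b^2 + 15*b + 144*z^3 + z^2*(88*b + 176) + z*(8*b^2 + 86*b + 59) + 6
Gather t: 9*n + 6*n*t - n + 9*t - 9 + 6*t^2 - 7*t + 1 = 8*n + 6*t^2 + t*(6*n + 2) - 8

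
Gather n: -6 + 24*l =24*l - 6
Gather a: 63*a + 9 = 63*a + 9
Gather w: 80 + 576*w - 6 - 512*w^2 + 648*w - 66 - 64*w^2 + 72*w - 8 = -576*w^2 + 1296*w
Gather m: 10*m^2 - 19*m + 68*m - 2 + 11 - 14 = 10*m^2 + 49*m - 5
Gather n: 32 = 32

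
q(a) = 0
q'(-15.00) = 0.00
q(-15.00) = 0.00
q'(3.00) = 0.00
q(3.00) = 0.00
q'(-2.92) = 0.00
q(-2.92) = 0.00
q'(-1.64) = 0.00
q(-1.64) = 0.00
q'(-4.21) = 0.00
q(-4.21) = 0.00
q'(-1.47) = 0.00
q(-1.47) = 0.00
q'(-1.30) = 0.00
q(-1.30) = 0.00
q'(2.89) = 0.00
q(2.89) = 0.00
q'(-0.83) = 0.00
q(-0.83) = 0.00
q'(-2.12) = 0.00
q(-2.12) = 0.00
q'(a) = 0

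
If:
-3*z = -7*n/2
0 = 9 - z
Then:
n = 54/7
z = 9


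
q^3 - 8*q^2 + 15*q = q*(q - 5)*(q - 3)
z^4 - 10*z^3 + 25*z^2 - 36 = (z - 6)*(z - 3)*(z - 2)*(z + 1)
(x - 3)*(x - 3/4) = x^2 - 15*x/4 + 9/4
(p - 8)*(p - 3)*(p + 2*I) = p^3 - 11*p^2 + 2*I*p^2 + 24*p - 22*I*p + 48*I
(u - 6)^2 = u^2 - 12*u + 36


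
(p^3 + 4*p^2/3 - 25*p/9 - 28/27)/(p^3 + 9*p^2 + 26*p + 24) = (27*p^3 + 36*p^2 - 75*p - 28)/(27*(p^3 + 9*p^2 + 26*p + 24))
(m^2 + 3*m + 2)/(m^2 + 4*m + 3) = (m + 2)/(m + 3)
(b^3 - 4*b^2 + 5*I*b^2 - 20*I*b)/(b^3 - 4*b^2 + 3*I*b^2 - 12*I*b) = (b + 5*I)/(b + 3*I)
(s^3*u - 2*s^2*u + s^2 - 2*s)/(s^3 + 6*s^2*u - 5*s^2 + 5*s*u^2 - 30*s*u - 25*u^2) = s*(s^2*u - 2*s*u + s - 2)/(s^3 + 6*s^2*u - 5*s^2 + 5*s*u^2 - 30*s*u - 25*u^2)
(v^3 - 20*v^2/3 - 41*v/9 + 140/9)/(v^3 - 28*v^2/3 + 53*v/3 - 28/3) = (v + 5/3)/(v - 1)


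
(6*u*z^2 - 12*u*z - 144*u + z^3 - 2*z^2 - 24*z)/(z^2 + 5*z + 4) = (6*u*z - 36*u + z^2 - 6*z)/(z + 1)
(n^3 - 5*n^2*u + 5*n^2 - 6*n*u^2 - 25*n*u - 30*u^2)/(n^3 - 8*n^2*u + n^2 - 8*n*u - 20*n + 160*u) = (-n^2 + 5*n*u + 6*u^2)/(-n^2 + 8*n*u + 4*n - 32*u)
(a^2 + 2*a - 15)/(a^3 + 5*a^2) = (a - 3)/a^2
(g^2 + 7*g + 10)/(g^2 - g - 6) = (g + 5)/(g - 3)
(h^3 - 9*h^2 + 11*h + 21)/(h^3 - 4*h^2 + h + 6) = (h - 7)/(h - 2)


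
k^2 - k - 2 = (k - 2)*(k + 1)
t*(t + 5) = t^2 + 5*t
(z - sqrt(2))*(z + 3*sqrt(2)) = z^2 + 2*sqrt(2)*z - 6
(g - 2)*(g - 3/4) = g^2 - 11*g/4 + 3/2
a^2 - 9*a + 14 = (a - 7)*(a - 2)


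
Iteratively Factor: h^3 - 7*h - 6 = (h - 3)*(h^2 + 3*h + 2) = (h - 3)*(h + 2)*(h + 1)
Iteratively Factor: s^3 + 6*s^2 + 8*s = (s)*(s^2 + 6*s + 8) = s*(s + 4)*(s + 2)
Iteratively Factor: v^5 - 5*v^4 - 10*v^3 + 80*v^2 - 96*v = (v - 2)*(v^4 - 3*v^3 - 16*v^2 + 48*v) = (v - 2)*(v + 4)*(v^3 - 7*v^2 + 12*v) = (v - 3)*(v - 2)*(v + 4)*(v^2 - 4*v) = v*(v - 3)*(v - 2)*(v + 4)*(v - 4)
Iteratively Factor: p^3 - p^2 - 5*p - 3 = (p - 3)*(p^2 + 2*p + 1) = (p - 3)*(p + 1)*(p + 1)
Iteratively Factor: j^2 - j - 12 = (j - 4)*(j + 3)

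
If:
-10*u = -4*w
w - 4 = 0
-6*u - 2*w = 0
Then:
No Solution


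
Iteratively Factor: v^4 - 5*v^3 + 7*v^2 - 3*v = (v - 3)*(v^3 - 2*v^2 + v) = (v - 3)*(v - 1)*(v^2 - v) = v*(v - 3)*(v - 1)*(v - 1)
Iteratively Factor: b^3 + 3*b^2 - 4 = (b + 2)*(b^2 + b - 2) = (b + 2)^2*(b - 1)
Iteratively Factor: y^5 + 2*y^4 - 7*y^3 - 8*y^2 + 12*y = (y - 1)*(y^4 + 3*y^3 - 4*y^2 - 12*y) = (y - 2)*(y - 1)*(y^3 + 5*y^2 + 6*y) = y*(y - 2)*(y - 1)*(y^2 + 5*y + 6) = y*(y - 2)*(y - 1)*(y + 2)*(y + 3)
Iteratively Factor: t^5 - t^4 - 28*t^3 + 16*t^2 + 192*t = (t + 3)*(t^4 - 4*t^3 - 16*t^2 + 64*t) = (t - 4)*(t + 3)*(t^3 - 16*t) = (t - 4)^2*(t + 3)*(t^2 + 4*t) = (t - 4)^2*(t + 3)*(t + 4)*(t)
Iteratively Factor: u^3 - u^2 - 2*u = (u)*(u^2 - u - 2) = u*(u - 2)*(u + 1)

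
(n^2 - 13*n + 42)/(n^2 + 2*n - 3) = (n^2 - 13*n + 42)/(n^2 + 2*n - 3)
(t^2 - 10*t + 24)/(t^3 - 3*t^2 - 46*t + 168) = 1/(t + 7)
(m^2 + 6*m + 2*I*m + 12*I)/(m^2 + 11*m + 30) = (m + 2*I)/(m + 5)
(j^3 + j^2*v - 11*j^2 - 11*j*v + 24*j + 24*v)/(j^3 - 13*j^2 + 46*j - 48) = (j + v)/(j - 2)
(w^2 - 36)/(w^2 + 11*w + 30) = (w - 6)/(w + 5)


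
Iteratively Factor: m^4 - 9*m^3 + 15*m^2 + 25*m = (m + 1)*(m^3 - 10*m^2 + 25*m) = (m - 5)*(m + 1)*(m^2 - 5*m) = m*(m - 5)*(m + 1)*(m - 5)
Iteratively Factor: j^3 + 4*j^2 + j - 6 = (j + 3)*(j^2 + j - 2) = (j - 1)*(j + 3)*(j + 2)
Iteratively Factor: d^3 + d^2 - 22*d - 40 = (d - 5)*(d^2 + 6*d + 8) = (d - 5)*(d + 4)*(d + 2)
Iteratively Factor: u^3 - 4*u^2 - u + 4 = (u + 1)*(u^2 - 5*u + 4) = (u - 4)*(u + 1)*(u - 1)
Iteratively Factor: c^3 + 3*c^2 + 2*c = (c + 2)*(c^2 + c) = c*(c + 2)*(c + 1)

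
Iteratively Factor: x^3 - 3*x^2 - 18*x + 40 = (x - 5)*(x^2 + 2*x - 8) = (x - 5)*(x + 4)*(x - 2)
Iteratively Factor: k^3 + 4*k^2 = (k)*(k^2 + 4*k) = k*(k + 4)*(k)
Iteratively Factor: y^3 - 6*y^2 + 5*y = (y - 1)*(y^2 - 5*y) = y*(y - 1)*(y - 5)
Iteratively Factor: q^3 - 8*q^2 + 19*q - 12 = (q - 4)*(q^2 - 4*q + 3) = (q - 4)*(q - 3)*(q - 1)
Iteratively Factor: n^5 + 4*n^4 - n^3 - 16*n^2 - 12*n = (n + 1)*(n^4 + 3*n^3 - 4*n^2 - 12*n) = n*(n + 1)*(n^3 + 3*n^2 - 4*n - 12) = n*(n - 2)*(n + 1)*(n^2 + 5*n + 6) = n*(n - 2)*(n + 1)*(n + 2)*(n + 3)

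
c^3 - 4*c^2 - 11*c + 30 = (c - 5)*(c - 2)*(c + 3)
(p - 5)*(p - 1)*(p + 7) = p^3 + p^2 - 37*p + 35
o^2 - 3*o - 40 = (o - 8)*(o + 5)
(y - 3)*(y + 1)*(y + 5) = y^3 + 3*y^2 - 13*y - 15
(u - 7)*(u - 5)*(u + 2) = u^3 - 10*u^2 + 11*u + 70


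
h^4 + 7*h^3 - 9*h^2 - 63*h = h*(h - 3)*(h + 3)*(h + 7)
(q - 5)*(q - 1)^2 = q^3 - 7*q^2 + 11*q - 5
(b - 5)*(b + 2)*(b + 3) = b^3 - 19*b - 30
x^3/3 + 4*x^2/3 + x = x*(x/3 + 1)*(x + 1)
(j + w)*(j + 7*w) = j^2 + 8*j*w + 7*w^2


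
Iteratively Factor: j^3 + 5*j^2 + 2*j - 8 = (j - 1)*(j^2 + 6*j + 8) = (j - 1)*(j + 2)*(j + 4)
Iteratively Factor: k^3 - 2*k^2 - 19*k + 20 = (k - 5)*(k^2 + 3*k - 4) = (k - 5)*(k + 4)*(k - 1)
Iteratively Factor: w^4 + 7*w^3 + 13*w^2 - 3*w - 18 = (w + 3)*(w^3 + 4*w^2 + w - 6) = (w - 1)*(w + 3)*(w^2 + 5*w + 6) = (w - 1)*(w + 3)^2*(w + 2)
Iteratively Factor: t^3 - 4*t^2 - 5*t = (t - 5)*(t^2 + t) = (t - 5)*(t + 1)*(t)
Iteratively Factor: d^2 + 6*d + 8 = (d + 2)*(d + 4)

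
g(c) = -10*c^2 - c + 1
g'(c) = -20*c - 1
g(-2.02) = -37.78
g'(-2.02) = 39.40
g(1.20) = -14.60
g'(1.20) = -25.00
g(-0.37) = 0.00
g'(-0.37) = 6.40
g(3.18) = -103.30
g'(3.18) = -64.60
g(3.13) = -100.10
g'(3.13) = -63.60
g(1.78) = -32.46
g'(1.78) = -36.60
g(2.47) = -62.48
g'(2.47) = -50.40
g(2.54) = -66.06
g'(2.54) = -51.80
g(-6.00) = -353.00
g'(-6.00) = 119.00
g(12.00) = -1451.00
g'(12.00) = -241.00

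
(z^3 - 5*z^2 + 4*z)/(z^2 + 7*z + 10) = z*(z^2 - 5*z + 4)/(z^2 + 7*z + 10)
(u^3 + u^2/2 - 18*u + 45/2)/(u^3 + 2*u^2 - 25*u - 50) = (2*u^2 - 9*u + 9)/(2*(u^2 - 3*u - 10))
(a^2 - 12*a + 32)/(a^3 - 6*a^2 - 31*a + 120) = (a - 4)/(a^2 + 2*a - 15)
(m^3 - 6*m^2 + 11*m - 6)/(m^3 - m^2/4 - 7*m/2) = 4*(m^2 - 4*m + 3)/(m*(4*m + 7))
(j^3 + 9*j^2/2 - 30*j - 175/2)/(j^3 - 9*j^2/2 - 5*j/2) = (2*j^2 + 19*j + 35)/(j*(2*j + 1))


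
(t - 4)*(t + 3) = t^2 - t - 12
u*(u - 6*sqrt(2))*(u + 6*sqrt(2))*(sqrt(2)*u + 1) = sqrt(2)*u^4 + u^3 - 72*sqrt(2)*u^2 - 72*u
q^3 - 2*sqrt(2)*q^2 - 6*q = q*(q - 3*sqrt(2))*(q + sqrt(2))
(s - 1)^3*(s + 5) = s^4 + 2*s^3 - 12*s^2 + 14*s - 5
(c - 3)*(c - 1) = c^2 - 4*c + 3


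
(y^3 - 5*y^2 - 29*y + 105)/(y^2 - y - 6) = (y^2 - 2*y - 35)/(y + 2)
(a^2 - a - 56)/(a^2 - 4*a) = (a^2 - a - 56)/(a*(a - 4))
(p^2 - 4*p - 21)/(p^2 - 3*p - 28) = (p + 3)/(p + 4)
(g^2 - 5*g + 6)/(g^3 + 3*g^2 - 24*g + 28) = (g - 3)/(g^2 + 5*g - 14)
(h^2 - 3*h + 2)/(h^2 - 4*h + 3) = (h - 2)/(h - 3)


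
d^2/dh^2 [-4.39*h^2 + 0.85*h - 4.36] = -8.78000000000000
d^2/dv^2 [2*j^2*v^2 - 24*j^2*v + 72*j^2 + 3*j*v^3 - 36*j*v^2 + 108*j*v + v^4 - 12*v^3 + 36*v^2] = 4*j^2 + 18*j*v - 72*j + 12*v^2 - 72*v + 72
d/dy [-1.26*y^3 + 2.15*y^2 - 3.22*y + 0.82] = -3.78*y^2 + 4.3*y - 3.22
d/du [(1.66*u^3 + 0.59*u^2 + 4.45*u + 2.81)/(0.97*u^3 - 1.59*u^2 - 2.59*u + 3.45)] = (-3.2117*u^4 - 17.2318*u^3 + 14.5513*u^2 + 13.0068*u + 22.6304)/(0.9409*u^6 - 3.0846*u^5 - 2.4965*u^4 + 14.9292*u^3 - 4.2629*u^2 - 17.871*u + 11.9025)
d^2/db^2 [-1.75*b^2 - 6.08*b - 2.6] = -3.50000000000000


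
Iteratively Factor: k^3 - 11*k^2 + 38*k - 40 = (k - 5)*(k^2 - 6*k + 8) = (k - 5)*(k - 2)*(k - 4)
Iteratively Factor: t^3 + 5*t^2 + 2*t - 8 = (t - 1)*(t^2 + 6*t + 8) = (t - 1)*(t + 4)*(t + 2)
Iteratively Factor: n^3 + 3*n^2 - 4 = (n + 2)*(n^2 + n - 2) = (n + 2)^2*(n - 1)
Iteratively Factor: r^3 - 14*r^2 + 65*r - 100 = (r - 5)*(r^2 - 9*r + 20) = (r - 5)^2*(r - 4)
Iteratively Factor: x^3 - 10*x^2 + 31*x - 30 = (x - 2)*(x^2 - 8*x + 15) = (x - 3)*(x - 2)*(x - 5)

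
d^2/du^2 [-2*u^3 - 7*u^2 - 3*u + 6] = -12*u - 14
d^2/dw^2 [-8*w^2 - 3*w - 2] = -16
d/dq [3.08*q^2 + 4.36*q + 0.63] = 6.16*q + 4.36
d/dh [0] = 0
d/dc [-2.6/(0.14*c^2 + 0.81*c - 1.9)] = (0.728*c + 2.106)/(0.14*c^2 + 0.81*c - 1.9)^2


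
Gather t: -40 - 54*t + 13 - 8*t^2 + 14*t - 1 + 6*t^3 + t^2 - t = 6*t^3 - 7*t^2 - 41*t - 28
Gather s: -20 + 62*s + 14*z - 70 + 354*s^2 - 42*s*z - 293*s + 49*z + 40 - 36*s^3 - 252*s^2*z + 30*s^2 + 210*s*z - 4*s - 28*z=-36*s^3 + s^2*(384 - 252*z) + s*(168*z - 235) + 35*z - 50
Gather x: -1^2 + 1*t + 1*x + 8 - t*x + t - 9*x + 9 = 2*t + x*(-t - 8) + 16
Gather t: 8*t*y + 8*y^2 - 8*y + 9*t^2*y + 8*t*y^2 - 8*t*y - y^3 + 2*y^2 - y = 9*t^2*y + 8*t*y^2 - y^3 + 10*y^2 - 9*y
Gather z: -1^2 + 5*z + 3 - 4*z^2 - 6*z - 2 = -4*z^2 - z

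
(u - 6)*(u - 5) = u^2 - 11*u + 30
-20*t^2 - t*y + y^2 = (-5*t + y)*(4*t + y)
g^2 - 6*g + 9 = (g - 3)^2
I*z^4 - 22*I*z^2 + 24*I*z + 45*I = (z - 3)^2*(z + 5)*(I*z + I)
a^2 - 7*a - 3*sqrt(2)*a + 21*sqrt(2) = (a - 7)*(a - 3*sqrt(2))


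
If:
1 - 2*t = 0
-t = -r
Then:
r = 1/2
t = 1/2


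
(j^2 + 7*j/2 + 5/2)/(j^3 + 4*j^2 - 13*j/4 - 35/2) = 2*(j + 1)/(2*j^2 + 3*j - 14)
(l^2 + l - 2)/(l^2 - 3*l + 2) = (l + 2)/(l - 2)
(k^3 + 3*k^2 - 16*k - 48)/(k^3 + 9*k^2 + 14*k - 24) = (k^2 - k - 12)/(k^2 + 5*k - 6)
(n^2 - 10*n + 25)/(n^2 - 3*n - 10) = (n - 5)/(n + 2)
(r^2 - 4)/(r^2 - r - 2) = (r + 2)/(r + 1)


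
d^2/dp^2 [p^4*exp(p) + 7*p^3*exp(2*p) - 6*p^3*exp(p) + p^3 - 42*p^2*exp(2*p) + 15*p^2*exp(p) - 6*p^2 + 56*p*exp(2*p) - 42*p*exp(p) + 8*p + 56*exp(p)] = p^4*exp(p) + 28*p^3*exp(2*p) + 2*p^3*exp(p) - 84*p^2*exp(2*p) - 9*p^2*exp(p) - 70*p*exp(2*p) - 18*p*exp(p) + 6*p + 140*exp(2*p) + 2*exp(p) - 12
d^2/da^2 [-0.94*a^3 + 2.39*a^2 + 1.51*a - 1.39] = 4.78 - 5.64*a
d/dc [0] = 0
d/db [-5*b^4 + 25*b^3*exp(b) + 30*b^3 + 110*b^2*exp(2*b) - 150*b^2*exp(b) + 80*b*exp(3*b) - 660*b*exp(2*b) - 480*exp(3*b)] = 25*b^3*exp(b) - 20*b^3 + 220*b^2*exp(2*b) - 75*b^2*exp(b) + 90*b^2 + 240*b*exp(3*b) - 1100*b*exp(2*b) - 300*b*exp(b) - 1360*exp(3*b) - 660*exp(2*b)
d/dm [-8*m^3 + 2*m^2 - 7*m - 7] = -24*m^2 + 4*m - 7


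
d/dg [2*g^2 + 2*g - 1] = 4*g + 2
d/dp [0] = 0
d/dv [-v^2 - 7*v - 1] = -2*v - 7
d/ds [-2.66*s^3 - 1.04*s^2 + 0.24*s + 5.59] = -7.98*s^2 - 2.08*s + 0.24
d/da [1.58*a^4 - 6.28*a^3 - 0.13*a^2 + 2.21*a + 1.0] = 6.32*a^3 - 18.84*a^2 - 0.26*a + 2.21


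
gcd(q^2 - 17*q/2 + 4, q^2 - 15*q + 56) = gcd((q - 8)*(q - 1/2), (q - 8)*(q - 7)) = q - 8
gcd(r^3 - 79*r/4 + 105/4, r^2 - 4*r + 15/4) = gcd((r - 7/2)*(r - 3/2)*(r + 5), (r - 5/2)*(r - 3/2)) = r - 3/2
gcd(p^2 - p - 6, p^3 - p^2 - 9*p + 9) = p - 3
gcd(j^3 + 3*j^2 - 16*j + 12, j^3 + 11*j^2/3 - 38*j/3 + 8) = j^2 + 5*j - 6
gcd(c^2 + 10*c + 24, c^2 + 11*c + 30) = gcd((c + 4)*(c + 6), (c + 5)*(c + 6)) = c + 6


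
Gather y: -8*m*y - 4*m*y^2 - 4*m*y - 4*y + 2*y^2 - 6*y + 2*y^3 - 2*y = 2*y^3 + y^2*(2 - 4*m) + y*(-12*m - 12)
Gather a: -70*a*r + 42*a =a*(42 - 70*r)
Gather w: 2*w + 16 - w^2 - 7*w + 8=-w^2 - 5*w + 24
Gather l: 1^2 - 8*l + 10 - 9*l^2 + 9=-9*l^2 - 8*l + 20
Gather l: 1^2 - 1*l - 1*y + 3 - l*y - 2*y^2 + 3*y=l*(-y - 1) - 2*y^2 + 2*y + 4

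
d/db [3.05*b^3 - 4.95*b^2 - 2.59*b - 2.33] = 9.15*b^2 - 9.9*b - 2.59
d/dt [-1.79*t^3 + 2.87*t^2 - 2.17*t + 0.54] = -5.37*t^2 + 5.74*t - 2.17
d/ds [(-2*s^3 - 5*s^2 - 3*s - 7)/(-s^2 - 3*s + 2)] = (2*s^4 + 12*s^3 - 34*s - 27)/(s^4 + 6*s^3 + 5*s^2 - 12*s + 4)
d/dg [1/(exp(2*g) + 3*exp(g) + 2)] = (-2*exp(g) - 3)*exp(g)/(exp(2*g) + 3*exp(g) + 2)^2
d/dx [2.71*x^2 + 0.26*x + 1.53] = 5.42*x + 0.26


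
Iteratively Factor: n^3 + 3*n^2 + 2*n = (n + 2)*(n^2 + n) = (n + 1)*(n + 2)*(n)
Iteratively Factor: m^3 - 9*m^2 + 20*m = (m - 4)*(m^2 - 5*m) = m*(m - 4)*(m - 5)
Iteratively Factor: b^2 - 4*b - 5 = (b + 1)*(b - 5)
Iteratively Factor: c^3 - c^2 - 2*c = (c - 2)*(c^2 + c) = (c - 2)*(c + 1)*(c)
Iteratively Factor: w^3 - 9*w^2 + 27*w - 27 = (w - 3)*(w^2 - 6*w + 9) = (w - 3)^2*(w - 3)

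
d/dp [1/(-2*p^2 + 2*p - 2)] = (p - 1/2)/(p^2 - p + 1)^2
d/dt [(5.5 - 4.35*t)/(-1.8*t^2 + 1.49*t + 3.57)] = (-7.83*t^2 + 19.8*t - 23.7245)/(3.24*t^4 - 5.364*t^3 - 10.6319*t^2 + 10.6386*t + 12.7449)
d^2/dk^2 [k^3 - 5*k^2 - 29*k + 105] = 6*k - 10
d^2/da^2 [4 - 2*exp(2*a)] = -8*exp(2*a)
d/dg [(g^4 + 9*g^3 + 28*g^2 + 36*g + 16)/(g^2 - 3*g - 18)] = 2*(g^5 - 63*g^3 - 303*g^2 - 520*g - 300)/(g^4 - 6*g^3 - 27*g^2 + 108*g + 324)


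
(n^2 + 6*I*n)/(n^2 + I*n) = (n + 6*I)/(n + I)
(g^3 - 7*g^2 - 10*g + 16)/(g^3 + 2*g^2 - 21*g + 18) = (g^2 - 6*g - 16)/(g^2 + 3*g - 18)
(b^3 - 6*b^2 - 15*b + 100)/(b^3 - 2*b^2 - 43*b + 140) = (b^2 - b - 20)/(b^2 + 3*b - 28)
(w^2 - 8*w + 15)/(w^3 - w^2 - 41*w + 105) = 1/(w + 7)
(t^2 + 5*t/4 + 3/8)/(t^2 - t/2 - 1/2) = (t + 3/4)/(t - 1)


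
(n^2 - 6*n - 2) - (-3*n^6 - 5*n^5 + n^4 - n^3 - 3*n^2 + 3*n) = 3*n^6 + 5*n^5 - n^4 + n^3 + 4*n^2 - 9*n - 2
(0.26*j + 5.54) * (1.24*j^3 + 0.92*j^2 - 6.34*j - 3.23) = 0.3224*j^4 + 7.1088*j^3 + 3.4484*j^2 - 35.9634*j - 17.8942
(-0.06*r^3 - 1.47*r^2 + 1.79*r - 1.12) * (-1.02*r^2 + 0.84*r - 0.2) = 0.0612*r^5 + 1.449*r^4 - 3.0486*r^3 + 2.94*r^2 - 1.2988*r + 0.224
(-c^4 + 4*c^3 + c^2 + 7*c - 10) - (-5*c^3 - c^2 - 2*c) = -c^4 + 9*c^3 + 2*c^2 + 9*c - 10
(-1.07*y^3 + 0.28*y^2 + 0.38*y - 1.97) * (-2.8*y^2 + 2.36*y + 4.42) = 2.996*y^5 - 3.3092*y^4 - 5.1326*y^3 + 7.6504*y^2 - 2.9696*y - 8.7074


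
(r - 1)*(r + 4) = r^2 + 3*r - 4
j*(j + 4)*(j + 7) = j^3 + 11*j^2 + 28*j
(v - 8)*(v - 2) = v^2 - 10*v + 16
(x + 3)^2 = x^2 + 6*x + 9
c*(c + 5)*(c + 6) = c^3 + 11*c^2 + 30*c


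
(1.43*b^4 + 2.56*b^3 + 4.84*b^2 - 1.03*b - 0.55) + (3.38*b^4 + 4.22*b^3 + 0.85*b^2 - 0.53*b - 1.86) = 4.81*b^4 + 6.78*b^3 + 5.69*b^2 - 1.56*b - 2.41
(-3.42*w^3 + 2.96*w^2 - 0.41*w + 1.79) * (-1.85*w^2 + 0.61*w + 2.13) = 6.327*w^5 - 7.5622*w^4 - 4.7205*w^3 + 2.7432*w^2 + 0.2186*w + 3.8127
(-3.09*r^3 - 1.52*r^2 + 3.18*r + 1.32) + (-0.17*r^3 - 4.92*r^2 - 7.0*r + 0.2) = -3.26*r^3 - 6.44*r^2 - 3.82*r + 1.52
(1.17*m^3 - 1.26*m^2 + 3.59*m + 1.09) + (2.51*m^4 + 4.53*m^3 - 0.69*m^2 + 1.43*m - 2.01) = 2.51*m^4 + 5.7*m^3 - 1.95*m^2 + 5.02*m - 0.92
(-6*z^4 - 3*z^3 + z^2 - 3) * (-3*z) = 18*z^5 + 9*z^4 - 3*z^3 + 9*z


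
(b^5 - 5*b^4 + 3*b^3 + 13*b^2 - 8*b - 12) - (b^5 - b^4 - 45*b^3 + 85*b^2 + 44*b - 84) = -4*b^4 + 48*b^3 - 72*b^2 - 52*b + 72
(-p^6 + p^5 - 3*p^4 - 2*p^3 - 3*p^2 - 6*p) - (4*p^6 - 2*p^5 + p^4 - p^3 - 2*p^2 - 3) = -5*p^6 + 3*p^5 - 4*p^4 - p^3 - p^2 - 6*p + 3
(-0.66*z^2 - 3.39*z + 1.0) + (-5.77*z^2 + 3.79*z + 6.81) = -6.43*z^2 + 0.4*z + 7.81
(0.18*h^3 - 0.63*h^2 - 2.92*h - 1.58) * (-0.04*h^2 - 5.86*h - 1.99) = -0.0072*h^5 - 1.0296*h^4 + 3.4504*h^3 + 18.4281*h^2 + 15.0696*h + 3.1442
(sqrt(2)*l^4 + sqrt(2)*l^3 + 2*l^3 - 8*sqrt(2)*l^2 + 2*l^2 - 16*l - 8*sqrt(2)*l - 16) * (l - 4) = sqrt(2)*l^5 - 3*sqrt(2)*l^4 + 2*l^4 - 12*sqrt(2)*l^3 - 6*l^3 - 24*l^2 + 24*sqrt(2)*l^2 + 32*sqrt(2)*l + 48*l + 64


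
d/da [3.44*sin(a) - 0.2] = 3.44*cos(a)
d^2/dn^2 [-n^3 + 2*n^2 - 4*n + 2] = 4 - 6*n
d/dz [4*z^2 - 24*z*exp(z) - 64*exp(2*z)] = -24*z*exp(z) + 8*z - 128*exp(2*z) - 24*exp(z)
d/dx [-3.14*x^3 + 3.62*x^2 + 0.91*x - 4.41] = -9.42*x^2 + 7.24*x + 0.91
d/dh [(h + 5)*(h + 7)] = 2*h + 12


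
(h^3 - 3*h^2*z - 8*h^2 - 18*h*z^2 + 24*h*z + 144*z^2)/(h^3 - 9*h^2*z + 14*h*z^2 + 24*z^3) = (-h^2 - 3*h*z + 8*h + 24*z)/(-h^2 + 3*h*z + 4*z^2)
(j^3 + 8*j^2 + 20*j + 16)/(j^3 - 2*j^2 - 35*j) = (j^3 + 8*j^2 + 20*j + 16)/(j*(j^2 - 2*j - 35))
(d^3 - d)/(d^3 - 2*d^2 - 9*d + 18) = (d^3 - d)/(d^3 - 2*d^2 - 9*d + 18)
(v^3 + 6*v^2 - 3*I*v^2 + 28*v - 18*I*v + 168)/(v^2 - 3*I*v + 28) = v + 6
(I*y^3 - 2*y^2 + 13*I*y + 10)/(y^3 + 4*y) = (I*y^2 - 4*y + 5*I)/(y*(y + 2*I))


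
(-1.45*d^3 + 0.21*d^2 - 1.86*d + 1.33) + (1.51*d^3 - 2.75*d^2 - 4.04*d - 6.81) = 0.0600000000000001*d^3 - 2.54*d^2 - 5.9*d - 5.48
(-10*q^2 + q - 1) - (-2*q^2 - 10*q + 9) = -8*q^2 + 11*q - 10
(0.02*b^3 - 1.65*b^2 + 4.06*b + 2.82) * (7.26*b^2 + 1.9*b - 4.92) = 0.1452*b^5 - 11.941*b^4 + 26.2422*b^3 + 36.3052*b^2 - 14.6172*b - 13.8744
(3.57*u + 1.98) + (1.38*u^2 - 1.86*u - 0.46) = 1.38*u^2 + 1.71*u + 1.52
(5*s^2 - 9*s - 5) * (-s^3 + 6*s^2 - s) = -5*s^5 + 39*s^4 - 54*s^3 - 21*s^2 + 5*s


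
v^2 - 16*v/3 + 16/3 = (v - 4)*(v - 4/3)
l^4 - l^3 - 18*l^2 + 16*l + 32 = (l - 4)*(l - 2)*(l + 1)*(l + 4)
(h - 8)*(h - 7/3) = h^2 - 31*h/3 + 56/3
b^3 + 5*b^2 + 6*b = b*(b + 2)*(b + 3)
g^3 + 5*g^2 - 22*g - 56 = (g - 4)*(g + 2)*(g + 7)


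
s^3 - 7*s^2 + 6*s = s*(s - 6)*(s - 1)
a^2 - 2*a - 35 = (a - 7)*(a + 5)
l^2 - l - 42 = (l - 7)*(l + 6)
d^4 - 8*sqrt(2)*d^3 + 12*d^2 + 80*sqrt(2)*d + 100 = (d - 5*sqrt(2))^2*(d + sqrt(2))^2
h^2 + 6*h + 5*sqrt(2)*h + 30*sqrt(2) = (h + 6)*(h + 5*sqrt(2))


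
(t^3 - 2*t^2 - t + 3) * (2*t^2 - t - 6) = 2*t^5 - 5*t^4 - 6*t^3 + 19*t^2 + 3*t - 18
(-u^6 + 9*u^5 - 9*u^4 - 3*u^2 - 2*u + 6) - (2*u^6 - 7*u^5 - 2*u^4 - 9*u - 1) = -3*u^6 + 16*u^5 - 7*u^4 - 3*u^2 + 7*u + 7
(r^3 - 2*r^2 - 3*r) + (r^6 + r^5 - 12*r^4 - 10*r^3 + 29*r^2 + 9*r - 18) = r^6 + r^5 - 12*r^4 - 9*r^3 + 27*r^2 + 6*r - 18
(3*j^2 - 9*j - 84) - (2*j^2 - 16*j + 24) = j^2 + 7*j - 108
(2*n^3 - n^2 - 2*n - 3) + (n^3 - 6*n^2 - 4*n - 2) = 3*n^3 - 7*n^2 - 6*n - 5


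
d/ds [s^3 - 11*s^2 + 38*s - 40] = 3*s^2 - 22*s + 38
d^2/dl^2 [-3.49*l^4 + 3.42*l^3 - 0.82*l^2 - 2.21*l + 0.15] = -41.88*l^2 + 20.52*l - 1.64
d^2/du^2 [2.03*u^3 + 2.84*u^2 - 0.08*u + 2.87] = 12.18*u + 5.68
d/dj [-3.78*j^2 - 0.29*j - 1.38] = -7.56*j - 0.29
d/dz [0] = 0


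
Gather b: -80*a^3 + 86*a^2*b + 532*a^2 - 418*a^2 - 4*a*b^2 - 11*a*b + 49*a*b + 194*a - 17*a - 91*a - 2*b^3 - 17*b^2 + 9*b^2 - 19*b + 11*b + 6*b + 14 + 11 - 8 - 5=-80*a^3 + 114*a^2 + 86*a - 2*b^3 + b^2*(-4*a - 8) + b*(86*a^2 + 38*a - 2) + 12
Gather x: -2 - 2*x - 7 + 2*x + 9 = 0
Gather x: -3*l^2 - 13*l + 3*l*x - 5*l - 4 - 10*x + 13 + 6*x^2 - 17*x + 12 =-3*l^2 - 18*l + 6*x^2 + x*(3*l - 27) + 21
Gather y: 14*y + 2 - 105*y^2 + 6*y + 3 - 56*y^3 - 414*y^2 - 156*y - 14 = -56*y^3 - 519*y^2 - 136*y - 9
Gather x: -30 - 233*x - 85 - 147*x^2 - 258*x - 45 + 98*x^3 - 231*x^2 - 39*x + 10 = 98*x^3 - 378*x^2 - 530*x - 150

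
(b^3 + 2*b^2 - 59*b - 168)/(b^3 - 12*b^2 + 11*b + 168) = (b + 7)/(b - 7)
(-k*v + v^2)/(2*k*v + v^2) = (-k + v)/(2*k + v)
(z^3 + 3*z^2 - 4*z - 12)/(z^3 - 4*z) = (z + 3)/z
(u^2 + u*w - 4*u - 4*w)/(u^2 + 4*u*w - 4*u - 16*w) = (u + w)/(u + 4*w)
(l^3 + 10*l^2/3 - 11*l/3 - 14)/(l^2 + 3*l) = l + 1/3 - 14/(3*l)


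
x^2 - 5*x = x*(x - 5)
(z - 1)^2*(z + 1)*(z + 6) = z^4 + 5*z^3 - 7*z^2 - 5*z + 6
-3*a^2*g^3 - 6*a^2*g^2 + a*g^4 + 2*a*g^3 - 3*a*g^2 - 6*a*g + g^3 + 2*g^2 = g*(-3*a + g)*(g + 2)*(a*g + 1)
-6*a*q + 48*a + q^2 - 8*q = (-6*a + q)*(q - 8)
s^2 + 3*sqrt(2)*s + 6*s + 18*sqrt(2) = (s + 6)*(s + 3*sqrt(2))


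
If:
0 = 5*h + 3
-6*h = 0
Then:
No Solution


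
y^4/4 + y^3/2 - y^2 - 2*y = y*(y/4 + 1/2)*(y - 2)*(y + 2)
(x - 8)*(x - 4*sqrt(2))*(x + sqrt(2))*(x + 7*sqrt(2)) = x^4 - 8*x^3 + 4*sqrt(2)*x^3 - 50*x^2 - 32*sqrt(2)*x^2 - 56*sqrt(2)*x + 400*x + 448*sqrt(2)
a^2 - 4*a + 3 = (a - 3)*(a - 1)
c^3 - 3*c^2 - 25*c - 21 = (c - 7)*(c + 1)*(c + 3)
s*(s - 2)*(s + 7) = s^3 + 5*s^2 - 14*s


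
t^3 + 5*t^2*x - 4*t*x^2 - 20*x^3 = (t - 2*x)*(t + 2*x)*(t + 5*x)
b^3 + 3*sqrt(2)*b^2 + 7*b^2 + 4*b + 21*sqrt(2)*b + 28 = (b + 7)*(b + sqrt(2))*(b + 2*sqrt(2))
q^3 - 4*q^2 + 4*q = q*(q - 2)^2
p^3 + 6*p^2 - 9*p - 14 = (p - 2)*(p + 1)*(p + 7)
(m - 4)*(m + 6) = m^2 + 2*m - 24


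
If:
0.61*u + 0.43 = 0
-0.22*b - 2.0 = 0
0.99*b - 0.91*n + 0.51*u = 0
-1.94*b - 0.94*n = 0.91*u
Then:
No Solution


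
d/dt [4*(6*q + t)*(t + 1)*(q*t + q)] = 4*q*(t + 1)*(12*q + 3*t + 1)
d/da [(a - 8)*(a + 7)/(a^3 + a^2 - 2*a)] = (-a^4 + 2*a^3 + 167*a^2 + 112*a - 112)/(a^2*(a^4 + 2*a^3 - 3*a^2 - 4*a + 4))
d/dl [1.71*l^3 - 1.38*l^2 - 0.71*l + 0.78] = 5.13*l^2 - 2.76*l - 0.71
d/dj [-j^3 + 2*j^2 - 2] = j*(4 - 3*j)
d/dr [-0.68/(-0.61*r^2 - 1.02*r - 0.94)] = (-0.8296*r - 0.6936)/(0.61*r^2 + 1.02*r + 0.94)^2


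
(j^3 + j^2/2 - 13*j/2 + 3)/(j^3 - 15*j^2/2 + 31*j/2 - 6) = (j^2 + j - 6)/(j^2 - 7*j + 12)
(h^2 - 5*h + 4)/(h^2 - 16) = (h - 1)/(h + 4)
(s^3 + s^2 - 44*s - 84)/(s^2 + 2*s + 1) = (s^3 + s^2 - 44*s - 84)/(s^2 + 2*s + 1)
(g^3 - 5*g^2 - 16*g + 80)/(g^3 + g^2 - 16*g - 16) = (g - 5)/(g + 1)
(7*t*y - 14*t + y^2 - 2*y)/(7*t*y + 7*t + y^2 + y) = (y - 2)/(y + 1)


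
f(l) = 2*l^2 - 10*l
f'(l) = 4*l - 10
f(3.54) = -10.34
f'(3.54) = 4.16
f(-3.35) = 55.94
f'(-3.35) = -23.40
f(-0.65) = 7.34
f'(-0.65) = -12.60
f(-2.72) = 42.00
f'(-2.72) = -20.88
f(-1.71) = 22.95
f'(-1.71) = -16.84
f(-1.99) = 27.82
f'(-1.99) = -17.96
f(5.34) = 3.63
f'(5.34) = 11.36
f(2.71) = -12.41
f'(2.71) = 0.84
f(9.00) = 72.00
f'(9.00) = 26.00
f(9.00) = 72.00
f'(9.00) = 26.00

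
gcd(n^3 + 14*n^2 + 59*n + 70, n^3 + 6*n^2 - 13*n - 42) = n^2 + 9*n + 14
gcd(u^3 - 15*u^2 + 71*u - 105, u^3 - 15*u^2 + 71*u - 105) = u^3 - 15*u^2 + 71*u - 105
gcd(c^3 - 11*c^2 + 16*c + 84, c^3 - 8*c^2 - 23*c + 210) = c^2 - 13*c + 42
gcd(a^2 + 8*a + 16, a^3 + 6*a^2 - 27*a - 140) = a + 4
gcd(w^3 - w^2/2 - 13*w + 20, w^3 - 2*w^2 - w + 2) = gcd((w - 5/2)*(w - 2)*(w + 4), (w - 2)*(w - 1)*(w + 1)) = w - 2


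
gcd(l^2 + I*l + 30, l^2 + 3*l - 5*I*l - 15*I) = l - 5*I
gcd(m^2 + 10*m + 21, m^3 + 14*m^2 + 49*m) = m + 7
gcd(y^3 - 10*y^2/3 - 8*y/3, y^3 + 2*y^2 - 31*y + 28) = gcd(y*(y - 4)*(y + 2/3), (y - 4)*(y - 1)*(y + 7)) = y - 4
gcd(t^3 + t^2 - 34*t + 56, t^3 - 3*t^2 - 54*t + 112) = t^2 + 5*t - 14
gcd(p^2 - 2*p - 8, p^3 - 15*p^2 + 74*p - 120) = p - 4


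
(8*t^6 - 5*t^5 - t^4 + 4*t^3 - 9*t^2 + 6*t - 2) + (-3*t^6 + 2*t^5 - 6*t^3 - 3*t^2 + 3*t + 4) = 5*t^6 - 3*t^5 - t^4 - 2*t^3 - 12*t^2 + 9*t + 2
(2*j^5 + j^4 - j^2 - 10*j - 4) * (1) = 2*j^5 + j^4 - j^2 - 10*j - 4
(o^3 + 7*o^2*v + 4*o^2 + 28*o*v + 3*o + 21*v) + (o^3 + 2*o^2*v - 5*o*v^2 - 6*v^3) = 2*o^3 + 9*o^2*v + 4*o^2 - 5*o*v^2 + 28*o*v + 3*o - 6*v^3 + 21*v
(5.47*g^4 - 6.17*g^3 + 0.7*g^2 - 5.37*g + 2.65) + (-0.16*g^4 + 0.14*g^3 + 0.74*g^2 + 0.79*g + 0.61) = 5.31*g^4 - 6.03*g^3 + 1.44*g^2 - 4.58*g + 3.26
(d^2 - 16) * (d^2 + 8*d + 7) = d^4 + 8*d^3 - 9*d^2 - 128*d - 112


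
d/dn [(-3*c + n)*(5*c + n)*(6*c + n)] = -3*c^2 + 16*c*n + 3*n^2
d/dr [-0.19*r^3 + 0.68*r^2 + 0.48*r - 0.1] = -0.57*r^2 + 1.36*r + 0.48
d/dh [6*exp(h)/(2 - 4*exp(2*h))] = (6*exp(2*h) + 3)*exp(h)/(2*exp(2*h) - 1)^2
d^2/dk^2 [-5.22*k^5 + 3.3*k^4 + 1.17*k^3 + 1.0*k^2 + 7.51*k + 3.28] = -104.4*k^3 + 39.6*k^2 + 7.02*k + 2.0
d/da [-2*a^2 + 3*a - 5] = 3 - 4*a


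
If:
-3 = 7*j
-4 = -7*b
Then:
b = 4/7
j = -3/7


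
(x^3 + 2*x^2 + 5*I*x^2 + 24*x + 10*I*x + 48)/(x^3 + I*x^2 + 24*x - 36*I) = (x^2 + x*(2 + 8*I) + 16*I)/(x^2 + 4*I*x + 12)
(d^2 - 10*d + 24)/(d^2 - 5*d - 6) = (d - 4)/(d + 1)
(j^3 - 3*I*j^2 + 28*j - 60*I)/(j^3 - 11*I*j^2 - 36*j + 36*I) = (j + 5*I)/(j - 3*I)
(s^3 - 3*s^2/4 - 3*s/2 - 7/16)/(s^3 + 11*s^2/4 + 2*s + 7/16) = (4*s - 7)/(4*s + 7)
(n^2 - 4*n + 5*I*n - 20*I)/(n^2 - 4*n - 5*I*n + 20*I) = (n + 5*I)/(n - 5*I)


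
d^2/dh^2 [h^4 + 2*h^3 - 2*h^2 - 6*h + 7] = 12*h^2 + 12*h - 4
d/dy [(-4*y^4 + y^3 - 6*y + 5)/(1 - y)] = (12*y^4 - 18*y^3 + 3*y^2 - 1)/(y^2 - 2*y + 1)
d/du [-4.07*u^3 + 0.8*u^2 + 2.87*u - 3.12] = -12.21*u^2 + 1.6*u + 2.87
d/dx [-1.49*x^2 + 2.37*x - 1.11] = 2.37 - 2.98*x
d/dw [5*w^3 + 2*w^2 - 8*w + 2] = 15*w^2 + 4*w - 8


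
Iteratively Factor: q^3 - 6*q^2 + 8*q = (q)*(q^2 - 6*q + 8) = q*(q - 4)*(q - 2)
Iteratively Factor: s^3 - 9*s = (s - 3)*(s^2 + 3*s) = (s - 3)*(s + 3)*(s)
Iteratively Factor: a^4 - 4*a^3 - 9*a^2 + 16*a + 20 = (a + 1)*(a^3 - 5*a^2 - 4*a + 20) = (a - 5)*(a + 1)*(a^2 - 4) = (a - 5)*(a - 2)*(a + 1)*(a + 2)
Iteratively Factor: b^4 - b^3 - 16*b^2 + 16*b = (b - 4)*(b^3 + 3*b^2 - 4*b) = (b - 4)*(b - 1)*(b^2 + 4*b) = (b - 4)*(b - 1)*(b + 4)*(b)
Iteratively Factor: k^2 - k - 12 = (k - 4)*(k + 3)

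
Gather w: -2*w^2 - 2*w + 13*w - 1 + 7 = -2*w^2 + 11*w + 6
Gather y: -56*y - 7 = -56*y - 7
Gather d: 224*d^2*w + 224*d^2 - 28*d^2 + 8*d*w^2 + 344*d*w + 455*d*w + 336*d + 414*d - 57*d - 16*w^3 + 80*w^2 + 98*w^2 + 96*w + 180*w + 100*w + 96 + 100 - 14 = d^2*(224*w + 196) + d*(8*w^2 + 799*w + 693) - 16*w^3 + 178*w^2 + 376*w + 182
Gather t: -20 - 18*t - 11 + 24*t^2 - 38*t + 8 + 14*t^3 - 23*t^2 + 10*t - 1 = 14*t^3 + t^2 - 46*t - 24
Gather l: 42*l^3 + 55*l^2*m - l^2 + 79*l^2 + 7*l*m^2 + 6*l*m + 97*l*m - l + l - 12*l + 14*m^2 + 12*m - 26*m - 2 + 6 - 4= 42*l^3 + l^2*(55*m + 78) + l*(7*m^2 + 103*m - 12) + 14*m^2 - 14*m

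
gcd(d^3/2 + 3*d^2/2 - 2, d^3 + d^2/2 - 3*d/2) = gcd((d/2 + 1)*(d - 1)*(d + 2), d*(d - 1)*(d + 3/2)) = d - 1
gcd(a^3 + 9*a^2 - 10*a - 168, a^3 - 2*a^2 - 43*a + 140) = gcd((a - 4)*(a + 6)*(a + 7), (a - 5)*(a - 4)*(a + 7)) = a^2 + 3*a - 28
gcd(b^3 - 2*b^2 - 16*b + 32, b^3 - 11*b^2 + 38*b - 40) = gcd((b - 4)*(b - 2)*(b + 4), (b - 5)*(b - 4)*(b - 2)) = b^2 - 6*b + 8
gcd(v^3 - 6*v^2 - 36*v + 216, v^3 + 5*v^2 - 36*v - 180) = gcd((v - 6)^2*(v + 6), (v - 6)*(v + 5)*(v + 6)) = v^2 - 36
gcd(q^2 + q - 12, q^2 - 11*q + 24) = q - 3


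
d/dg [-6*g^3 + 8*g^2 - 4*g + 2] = -18*g^2 + 16*g - 4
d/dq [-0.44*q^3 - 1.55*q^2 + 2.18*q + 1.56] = -1.32*q^2 - 3.1*q + 2.18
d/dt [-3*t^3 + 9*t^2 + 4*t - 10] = -9*t^2 + 18*t + 4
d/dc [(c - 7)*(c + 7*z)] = 2*c + 7*z - 7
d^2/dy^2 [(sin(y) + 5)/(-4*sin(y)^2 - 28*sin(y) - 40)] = (sin(y)^2 - 2*sin(y) - 2)/(4*(sin(y) + 2)^3)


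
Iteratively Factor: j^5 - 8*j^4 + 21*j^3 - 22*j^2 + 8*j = (j - 4)*(j^4 - 4*j^3 + 5*j^2 - 2*j) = (j - 4)*(j - 1)*(j^3 - 3*j^2 + 2*j) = (j - 4)*(j - 1)^2*(j^2 - 2*j) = (j - 4)*(j - 2)*(j - 1)^2*(j)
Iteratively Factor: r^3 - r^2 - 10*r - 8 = (r + 2)*(r^2 - 3*r - 4) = (r - 4)*(r + 2)*(r + 1)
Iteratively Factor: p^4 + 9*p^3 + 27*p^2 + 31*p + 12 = (p + 3)*(p^3 + 6*p^2 + 9*p + 4) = (p + 1)*(p + 3)*(p^2 + 5*p + 4) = (p + 1)*(p + 3)*(p + 4)*(p + 1)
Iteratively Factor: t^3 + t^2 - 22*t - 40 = (t - 5)*(t^2 + 6*t + 8) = (t - 5)*(t + 2)*(t + 4)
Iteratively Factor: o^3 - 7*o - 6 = (o + 1)*(o^2 - o - 6) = (o + 1)*(o + 2)*(o - 3)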